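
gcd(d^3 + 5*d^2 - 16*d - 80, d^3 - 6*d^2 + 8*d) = d - 4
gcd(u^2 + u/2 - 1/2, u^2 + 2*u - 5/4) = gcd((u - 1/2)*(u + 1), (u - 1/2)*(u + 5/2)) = u - 1/2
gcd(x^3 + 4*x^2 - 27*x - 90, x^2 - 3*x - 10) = x - 5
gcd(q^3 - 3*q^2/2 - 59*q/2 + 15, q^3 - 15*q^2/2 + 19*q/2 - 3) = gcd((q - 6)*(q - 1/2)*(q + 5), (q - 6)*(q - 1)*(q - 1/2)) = q^2 - 13*q/2 + 3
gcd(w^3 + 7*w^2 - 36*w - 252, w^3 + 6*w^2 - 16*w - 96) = w + 6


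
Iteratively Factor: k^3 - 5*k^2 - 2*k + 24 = (k - 3)*(k^2 - 2*k - 8) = (k - 3)*(k + 2)*(k - 4)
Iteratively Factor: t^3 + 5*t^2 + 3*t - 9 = (t + 3)*(t^2 + 2*t - 3) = (t + 3)^2*(t - 1)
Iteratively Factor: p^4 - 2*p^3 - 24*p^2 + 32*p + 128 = (p - 4)*(p^3 + 2*p^2 - 16*p - 32) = (p - 4)*(p + 2)*(p^2 - 16) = (p - 4)*(p + 2)*(p + 4)*(p - 4)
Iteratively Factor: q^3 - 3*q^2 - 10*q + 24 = (q - 2)*(q^2 - q - 12) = (q - 2)*(q + 3)*(q - 4)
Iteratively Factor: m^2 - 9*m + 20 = (m - 4)*(m - 5)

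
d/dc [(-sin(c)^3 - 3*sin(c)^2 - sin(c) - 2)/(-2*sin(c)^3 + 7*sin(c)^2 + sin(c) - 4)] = (-13*sin(c)^4 - 6*sin(c)^3 + 4*sin(c)^2 + 52*sin(c) + 6)*cos(c)/(2*sin(c)^3 - 7*sin(c)^2 - sin(c) + 4)^2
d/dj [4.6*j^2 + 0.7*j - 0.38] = 9.2*j + 0.7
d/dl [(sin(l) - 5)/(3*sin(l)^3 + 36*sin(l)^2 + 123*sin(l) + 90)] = (-2*sin(l)^3 + 3*sin(l)^2 + 120*sin(l) + 235)*cos(l)/(3*(sin(l)^3 + 12*sin(l)^2 + 41*sin(l) + 30)^2)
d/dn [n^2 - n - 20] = 2*n - 1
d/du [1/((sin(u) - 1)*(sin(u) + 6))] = -(2*sin(u) + 5)*cos(u)/((sin(u) - 1)^2*(sin(u) + 6)^2)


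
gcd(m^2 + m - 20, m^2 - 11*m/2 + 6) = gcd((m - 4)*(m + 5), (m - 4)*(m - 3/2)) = m - 4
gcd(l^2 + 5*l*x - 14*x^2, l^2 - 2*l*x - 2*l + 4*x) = -l + 2*x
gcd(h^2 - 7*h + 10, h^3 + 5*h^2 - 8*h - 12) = h - 2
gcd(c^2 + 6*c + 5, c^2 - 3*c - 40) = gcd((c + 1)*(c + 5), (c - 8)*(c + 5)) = c + 5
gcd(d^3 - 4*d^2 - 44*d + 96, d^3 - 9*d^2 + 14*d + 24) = 1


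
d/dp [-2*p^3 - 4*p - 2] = -6*p^2 - 4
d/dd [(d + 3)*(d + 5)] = 2*d + 8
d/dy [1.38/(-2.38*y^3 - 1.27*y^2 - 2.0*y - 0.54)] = (9.8532*y^2 + 3.5052*y + 2.76)/(2.38*y^3 + 1.27*y^2 + 2.0*y + 0.54)^2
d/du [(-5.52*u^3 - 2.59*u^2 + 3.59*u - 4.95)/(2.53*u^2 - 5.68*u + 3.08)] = (-13.9656*u^4 + 62.7072*u^3 - 45.3763*u^2 + 9.0926*u - 17.0588)/(6.4009*u^4 - 28.7408*u^3 + 47.8472*u^2 - 34.9888*u + 9.4864)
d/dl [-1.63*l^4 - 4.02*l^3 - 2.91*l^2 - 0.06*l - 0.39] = -6.52*l^3 - 12.06*l^2 - 5.82*l - 0.06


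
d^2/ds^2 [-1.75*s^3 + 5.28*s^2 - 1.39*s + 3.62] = 10.56 - 10.5*s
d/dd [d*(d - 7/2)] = 2*d - 7/2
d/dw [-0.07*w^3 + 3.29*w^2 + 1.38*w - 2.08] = -0.21*w^2 + 6.58*w + 1.38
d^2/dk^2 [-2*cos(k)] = 2*cos(k)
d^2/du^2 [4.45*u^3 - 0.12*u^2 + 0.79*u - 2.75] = 26.7*u - 0.24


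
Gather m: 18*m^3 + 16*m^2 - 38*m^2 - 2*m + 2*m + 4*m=18*m^3 - 22*m^2 + 4*m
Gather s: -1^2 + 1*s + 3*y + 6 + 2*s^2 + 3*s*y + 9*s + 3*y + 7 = 2*s^2 + s*(3*y + 10) + 6*y + 12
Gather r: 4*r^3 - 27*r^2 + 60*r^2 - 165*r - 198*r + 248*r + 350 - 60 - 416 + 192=4*r^3 + 33*r^2 - 115*r + 66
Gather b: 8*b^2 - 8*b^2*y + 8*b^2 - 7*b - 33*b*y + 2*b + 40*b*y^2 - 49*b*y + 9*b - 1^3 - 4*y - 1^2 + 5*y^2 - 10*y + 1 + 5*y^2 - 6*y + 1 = b^2*(16 - 8*y) + b*(40*y^2 - 82*y + 4) + 10*y^2 - 20*y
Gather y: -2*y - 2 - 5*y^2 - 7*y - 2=-5*y^2 - 9*y - 4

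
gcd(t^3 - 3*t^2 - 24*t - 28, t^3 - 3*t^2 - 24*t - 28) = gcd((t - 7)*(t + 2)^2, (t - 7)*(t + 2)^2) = t^3 - 3*t^2 - 24*t - 28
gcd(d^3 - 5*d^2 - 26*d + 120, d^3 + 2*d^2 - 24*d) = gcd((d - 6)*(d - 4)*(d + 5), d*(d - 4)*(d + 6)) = d - 4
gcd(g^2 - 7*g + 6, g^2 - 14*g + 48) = g - 6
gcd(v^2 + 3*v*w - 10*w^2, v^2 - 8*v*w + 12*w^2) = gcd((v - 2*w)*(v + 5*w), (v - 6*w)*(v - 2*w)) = v - 2*w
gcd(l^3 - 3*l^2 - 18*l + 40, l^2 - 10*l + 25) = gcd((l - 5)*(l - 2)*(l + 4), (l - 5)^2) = l - 5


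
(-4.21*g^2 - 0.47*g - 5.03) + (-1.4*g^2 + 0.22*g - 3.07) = -5.61*g^2 - 0.25*g - 8.1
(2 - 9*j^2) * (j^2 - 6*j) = -9*j^4 + 54*j^3 + 2*j^2 - 12*j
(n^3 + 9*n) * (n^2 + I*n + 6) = n^5 + I*n^4 + 15*n^3 + 9*I*n^2 + 54*n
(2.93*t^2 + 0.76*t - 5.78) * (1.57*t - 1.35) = 4.6001*t^3 - 2.7623*t^2 - 10.1006*t + 7.803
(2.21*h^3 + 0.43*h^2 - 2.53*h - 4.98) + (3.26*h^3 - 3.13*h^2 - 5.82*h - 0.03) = 5.47*h^3 - 2.7*h^2 - 8.35*h - 5.01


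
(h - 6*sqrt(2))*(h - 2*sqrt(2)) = h^2 - 8*sqrt(2)*h + 24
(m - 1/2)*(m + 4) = m^2 + 7*m/2 - 2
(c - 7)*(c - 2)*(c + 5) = c^3 - 4*c^2 - 31*c + 70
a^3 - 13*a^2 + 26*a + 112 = (a - 8)*(a - 7)*(a + 2)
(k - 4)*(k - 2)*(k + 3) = k^3 - 3*k^2 - 10*k + 24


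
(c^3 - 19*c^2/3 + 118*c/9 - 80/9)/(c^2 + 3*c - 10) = (9*c^2 - 39*c + 40)/(9*(c + 5))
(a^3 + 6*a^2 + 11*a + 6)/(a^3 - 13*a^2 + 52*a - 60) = (a^3 + 6*a^2 + 11*a + 6)/(a^3 - 13*a^2 + 52*a - 60)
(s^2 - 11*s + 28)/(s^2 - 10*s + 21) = (s - 4)/(s - 3)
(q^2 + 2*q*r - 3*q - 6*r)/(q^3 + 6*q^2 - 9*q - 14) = (q^2 + 2*q*r - 3*q - 6*r)/(q^3 + 6*q^2 - 9*q - 14)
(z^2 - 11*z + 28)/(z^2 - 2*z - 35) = (z - 4)/(z + 5)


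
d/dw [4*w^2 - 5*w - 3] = 8*w - 5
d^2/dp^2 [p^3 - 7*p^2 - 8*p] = 6*p - 14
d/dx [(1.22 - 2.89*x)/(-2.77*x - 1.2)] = (18.967298*x + 8.21688)/(2.77*x + 1.2)^3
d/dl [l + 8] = 1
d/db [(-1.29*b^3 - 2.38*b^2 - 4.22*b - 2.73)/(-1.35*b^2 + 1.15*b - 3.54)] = (1.7415*b^4 - 2.967*b^3 + 5.2658*b^2 + 9.4794*b + 18.0783)/(1.8225*b^4 - 3.105*b^3 + 10.8805*b^2 - 8.142*b + 12.5316)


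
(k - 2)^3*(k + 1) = k^4 - 5*k^3 + 6*k^2 + 4*k - 8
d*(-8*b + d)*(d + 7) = -8*b*d^2 - 56*b*d + d^3 + 7*d^2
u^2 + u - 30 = (u - 5)*(u + 6)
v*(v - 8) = v^2 - 8*v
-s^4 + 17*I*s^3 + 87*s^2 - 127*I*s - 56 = (s - 8*I)*(s - 7*I)*(I*s + 1)^2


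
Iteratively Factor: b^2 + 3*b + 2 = (b + 1)*(b + 2)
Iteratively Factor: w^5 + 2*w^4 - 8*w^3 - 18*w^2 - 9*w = (w)*(w^4 + 2*w^3 - 8*w^2 - 18*w - 9) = w*(w + 1)*(w^3 + w^2 - 9*w - 9) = w*(w + 1)*(w + 3)*(w^2 - 2*w - 3) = w*(w - 3)*(w + 1)*(w + 3)*(w + 1)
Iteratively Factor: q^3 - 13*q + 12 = (q - 1)*(q^2 + q - 12) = (q - 3)*(q - 1)*(q + 4)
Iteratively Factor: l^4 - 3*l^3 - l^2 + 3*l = (l - 3)*(l^3 - l) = l*(l - 3)*(l^2 - 1) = l*(l - 3)*(l - 1)*(l + 1)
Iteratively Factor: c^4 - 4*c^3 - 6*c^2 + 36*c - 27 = (c - 1)*(c^3 - 3*c^2 - 9*c + 27) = (c - 1)*(c + 3)*(c^2 - 6*c + 9) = (c - 3)*(c - 1)*(c + 3)*(c - 3)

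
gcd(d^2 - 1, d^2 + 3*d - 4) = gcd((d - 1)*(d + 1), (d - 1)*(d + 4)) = d - 1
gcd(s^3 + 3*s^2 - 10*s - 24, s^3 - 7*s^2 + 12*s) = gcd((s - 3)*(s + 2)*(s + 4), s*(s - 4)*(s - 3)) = s - 3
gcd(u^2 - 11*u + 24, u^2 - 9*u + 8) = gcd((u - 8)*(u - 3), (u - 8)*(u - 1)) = u - 8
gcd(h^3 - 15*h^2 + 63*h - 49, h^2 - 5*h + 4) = h - 1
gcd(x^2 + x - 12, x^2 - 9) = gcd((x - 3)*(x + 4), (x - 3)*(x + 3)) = x - 3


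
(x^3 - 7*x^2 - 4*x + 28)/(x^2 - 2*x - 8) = (x^2 - 9*x + 14)/(x - 4)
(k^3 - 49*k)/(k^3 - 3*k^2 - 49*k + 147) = k/(k - 3)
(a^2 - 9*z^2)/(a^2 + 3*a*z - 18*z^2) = (a + 3*z)/(a + 6*z)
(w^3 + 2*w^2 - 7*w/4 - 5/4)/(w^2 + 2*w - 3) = (w^2 + 3*w + 5/4)/(w + 3)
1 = 1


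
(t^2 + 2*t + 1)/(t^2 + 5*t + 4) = (t + 1)/(t + 4)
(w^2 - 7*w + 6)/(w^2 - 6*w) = (w - 1)/w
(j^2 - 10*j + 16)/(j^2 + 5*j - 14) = (j - 8)/(j + 7)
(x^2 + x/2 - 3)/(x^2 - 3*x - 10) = (x - 3/2)/(x - 5)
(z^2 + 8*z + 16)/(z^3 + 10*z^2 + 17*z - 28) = (z + 4)/(z^2 + 6*z - 7)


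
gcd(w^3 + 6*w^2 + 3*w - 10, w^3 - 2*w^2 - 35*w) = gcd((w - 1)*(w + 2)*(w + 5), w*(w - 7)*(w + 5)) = w + 5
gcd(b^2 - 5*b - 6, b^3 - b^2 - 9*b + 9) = 1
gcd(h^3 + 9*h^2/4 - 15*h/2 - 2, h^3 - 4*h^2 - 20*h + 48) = h^2 + 2*h - 8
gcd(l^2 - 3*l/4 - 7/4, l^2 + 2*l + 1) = l + 1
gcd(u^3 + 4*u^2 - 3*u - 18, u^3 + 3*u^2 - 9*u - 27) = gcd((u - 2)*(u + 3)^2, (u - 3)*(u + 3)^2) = u^2 + 6*u + 9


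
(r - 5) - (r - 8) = 3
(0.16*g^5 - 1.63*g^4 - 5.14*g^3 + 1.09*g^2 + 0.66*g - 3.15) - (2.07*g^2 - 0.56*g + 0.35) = 0.16*g^5 - 1.63*g^4 - 5.14*g^3 - 0.98*g^2 + 1.22*g - 3.5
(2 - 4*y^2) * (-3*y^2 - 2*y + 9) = 12*y^4 + 8*y^3 - 42*y^2 - 4*y + 18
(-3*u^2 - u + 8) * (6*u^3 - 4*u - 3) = -18*u^5 - 6*u^4 + 60*u^3 + 13*u^2 - 29*u - 24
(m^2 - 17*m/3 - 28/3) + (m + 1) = m^2 - 14*m/3 - 25/3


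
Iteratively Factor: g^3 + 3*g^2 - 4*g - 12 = (g + 3)*(g^2 - 4) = (g - 2)*(g + 3)*(g + 2)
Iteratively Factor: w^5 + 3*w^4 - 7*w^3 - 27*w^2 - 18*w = (w)*(w^4 + 3*w^3 - 7*w^2 - 27*w - 18) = w*(w + 1)*(w^3 + 2*w^2 - 9*w - 18) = w*(w + 1)*(w + 2)*(w^2 - 9) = w*(w - 3)*(w + 1)*(w + 2)*(w + 3)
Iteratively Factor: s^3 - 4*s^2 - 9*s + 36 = (s + 3)*(s^2 - 7*s + 12) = (s - 4)*(s + 3)*(s - 3)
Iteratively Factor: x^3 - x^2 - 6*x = (x)*(x^2 - x - 6) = x*(x + 2)*(x - 3)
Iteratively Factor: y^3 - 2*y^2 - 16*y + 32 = (y - 2)*(y^2 - 16) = (y - 2)*(y + 4)*(y - 4)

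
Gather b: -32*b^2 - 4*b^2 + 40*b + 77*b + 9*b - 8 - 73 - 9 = -36*b^2 + 126*b - 90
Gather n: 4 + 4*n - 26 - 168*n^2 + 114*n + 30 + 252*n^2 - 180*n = 84*n^2 - 62*n + 8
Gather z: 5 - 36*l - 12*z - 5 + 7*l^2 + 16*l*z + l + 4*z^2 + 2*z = 7*l^2 - 35*l + 4*z^2 + z*(16*l - 10)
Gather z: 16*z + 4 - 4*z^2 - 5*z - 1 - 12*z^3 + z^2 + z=-12*z^3 - 3*z^2 + 12*z + 3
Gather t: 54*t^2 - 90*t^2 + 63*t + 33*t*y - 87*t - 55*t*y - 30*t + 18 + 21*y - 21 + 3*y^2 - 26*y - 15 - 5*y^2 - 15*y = -36*t^2 + t*(-22*y - 54) - 2*y^2 - 20*y - 18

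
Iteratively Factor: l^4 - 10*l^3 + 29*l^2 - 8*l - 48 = (l - 4)*(l^3 - 6*l^2 + 5*l + 12) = (l - 4)*(l + 1)*(l^2 - 7*l + 12) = (l - 4)*(l - 3)*(l + 1)*(l - 4)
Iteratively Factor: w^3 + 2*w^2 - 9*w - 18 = (w + 3)*(w^2 - w - 6) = (w + 2)*(w + 3)*(w - 3)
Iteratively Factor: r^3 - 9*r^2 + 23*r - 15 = (r - 5)*(r^2 - 4*r + 3) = (r - 5)*(r - 3)*(r - 1)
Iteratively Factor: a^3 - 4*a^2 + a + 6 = (a - 2)*(a^2 - 2*a - 3) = (a - 3)*(a - 2)*(a + 1)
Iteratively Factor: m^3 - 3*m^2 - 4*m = (m)*(m^2 - 3*m - 4) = m*(m + 1)*(m - 4)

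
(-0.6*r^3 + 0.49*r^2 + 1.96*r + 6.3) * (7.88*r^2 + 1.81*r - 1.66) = -4.728*r^5 + 2.7752*r^4 + 17.3277*r^3 + 52.3782*r^2 + 8.1494*r - 10.458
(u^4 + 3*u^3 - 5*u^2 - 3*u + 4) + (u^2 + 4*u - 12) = u^4 + 3*u^3 - 4*u^2 + u - 8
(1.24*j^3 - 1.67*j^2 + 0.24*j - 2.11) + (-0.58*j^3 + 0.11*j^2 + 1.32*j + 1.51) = 0.66*j^3 - 1.56*j^2 + 1.56*j - 0.6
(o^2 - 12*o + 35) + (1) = o^2 - 12*o + 36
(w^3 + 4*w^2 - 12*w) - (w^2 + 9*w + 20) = w^3 + 3*w^2 - 21*w - 20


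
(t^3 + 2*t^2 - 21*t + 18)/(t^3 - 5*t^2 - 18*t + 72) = (t^2 + 5*t - 6)/(t^2 - 2*t - 24)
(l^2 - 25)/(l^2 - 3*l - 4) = (25 - l^2)/(-l^2 + 3*l + 4)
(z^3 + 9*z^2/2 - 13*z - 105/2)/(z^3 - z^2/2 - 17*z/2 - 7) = (z^2 + 8*z + 15)/(z^2 + 3*z + 2)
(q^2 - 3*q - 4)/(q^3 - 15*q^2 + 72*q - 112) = (q + 1)/(q^2 - 11*q + 28)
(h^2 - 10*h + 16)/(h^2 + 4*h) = (h^2 - 10*h + 16)/(h*(h + 4))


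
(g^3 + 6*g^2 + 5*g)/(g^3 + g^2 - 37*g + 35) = g*(g^2 + 6*g + 5)/(g^3 + g^2 - 37*g + 35)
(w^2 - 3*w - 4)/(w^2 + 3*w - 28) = (w + 1)/(w + 7)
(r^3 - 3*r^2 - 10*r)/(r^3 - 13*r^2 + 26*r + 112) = r*(r - 5)/(r^2 - 15*r + 56)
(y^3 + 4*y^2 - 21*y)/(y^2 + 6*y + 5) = y*(y^2 + 4*y - 21)/(y^2 + 6*y + 5)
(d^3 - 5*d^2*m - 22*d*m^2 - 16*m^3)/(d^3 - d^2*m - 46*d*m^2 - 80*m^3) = (d + m)/(d + 5*m)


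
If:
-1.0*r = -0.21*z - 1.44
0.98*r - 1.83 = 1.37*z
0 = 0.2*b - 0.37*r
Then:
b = 2.52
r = 1.36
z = -0.36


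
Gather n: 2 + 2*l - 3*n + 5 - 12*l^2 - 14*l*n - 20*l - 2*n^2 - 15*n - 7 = -12*l^2 - 18*l - 2*n^2 + n*(-14*l - 18)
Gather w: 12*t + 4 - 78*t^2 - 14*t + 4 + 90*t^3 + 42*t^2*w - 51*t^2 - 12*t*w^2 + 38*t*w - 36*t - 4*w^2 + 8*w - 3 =90*t^3 - 129*t^2 - 38*t + w^2*(-12*t - 4) + w*(42*t^2 + 38*t + 8) + 5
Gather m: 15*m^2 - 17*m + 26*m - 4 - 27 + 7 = 15*m^2 + 9*m - 24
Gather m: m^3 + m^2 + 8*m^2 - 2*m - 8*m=m^3 + 9*m^2 - 10*m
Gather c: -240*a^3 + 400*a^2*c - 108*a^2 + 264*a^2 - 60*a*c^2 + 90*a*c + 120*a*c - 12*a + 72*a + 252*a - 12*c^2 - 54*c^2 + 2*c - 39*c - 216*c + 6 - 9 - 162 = -240*a^3 + 156*a^2 + 312*a + c^2*(-60*a - 66) + c*(400*a^2 + 210*a - 253) - 165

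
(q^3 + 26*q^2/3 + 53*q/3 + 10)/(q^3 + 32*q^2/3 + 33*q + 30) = (q + 1)/(q + 3)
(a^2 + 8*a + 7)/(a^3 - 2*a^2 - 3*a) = (a + 7)/(a*(a - 3))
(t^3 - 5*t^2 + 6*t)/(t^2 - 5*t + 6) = t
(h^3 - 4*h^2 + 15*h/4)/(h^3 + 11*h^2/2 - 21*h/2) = (h - 5/2)/(h + 7)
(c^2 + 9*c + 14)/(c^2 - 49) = (c + 2)/(c - 7)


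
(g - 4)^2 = g^2 - 8*g + 16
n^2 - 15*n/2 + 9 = (n - 6)*(n - 3/2)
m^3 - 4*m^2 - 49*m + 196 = (m - 7)*(m - 4)*(m + 7)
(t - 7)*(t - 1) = t^2 - 8*t + 7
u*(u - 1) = u^2 - u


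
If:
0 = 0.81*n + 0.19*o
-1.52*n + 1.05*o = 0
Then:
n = 0.00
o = 0.00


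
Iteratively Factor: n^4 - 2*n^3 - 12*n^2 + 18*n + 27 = (n - 3)*(n^3 + n^2 - 9*n - 9) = (n - 3)*(n + 3)*(n^2 - 2*n - 3) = (n - 3)*(n + 1)*(n + 3)*(n - 3)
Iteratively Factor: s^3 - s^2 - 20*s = (s - 5)*(s^2 + 4*s) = s*(s - 5)*(s + 4)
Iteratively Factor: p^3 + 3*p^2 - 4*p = (p - 1)*(p^2 + 4*p) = p*(p - 1)*(p + 4)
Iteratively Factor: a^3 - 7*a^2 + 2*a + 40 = (a - 5)*(a^2 - 2*a - 8) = (a - 5)*(a + 2)*(a - 4)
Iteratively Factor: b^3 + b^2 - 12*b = (b)*(b^2 + b - 12) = b*(b + 4)*(b - 3)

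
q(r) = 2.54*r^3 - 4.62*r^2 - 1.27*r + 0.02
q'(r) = 7.62*r^2 - 9.24*r - 1.27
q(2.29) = 3.39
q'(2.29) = 17.53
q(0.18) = -0.34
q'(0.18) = -2.69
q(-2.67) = -77.87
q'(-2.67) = 77.72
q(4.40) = 121.36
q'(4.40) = 105.60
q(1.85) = -2.06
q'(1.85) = 7.72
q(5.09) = 208.82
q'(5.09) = 149.12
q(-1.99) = -35.77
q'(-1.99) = 47.29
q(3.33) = 38.35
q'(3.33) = 52.46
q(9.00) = 1466.03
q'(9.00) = 532.79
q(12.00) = 3708.62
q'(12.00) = 985.13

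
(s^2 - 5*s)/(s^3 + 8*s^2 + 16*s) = (s - 5)/(s^2 + 8*s + 16)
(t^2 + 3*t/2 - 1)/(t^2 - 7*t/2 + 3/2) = (t + 2)/(t - 3)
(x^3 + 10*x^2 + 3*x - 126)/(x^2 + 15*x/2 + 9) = 2*(x^2 + 4*x - 21)/(2*x + 3)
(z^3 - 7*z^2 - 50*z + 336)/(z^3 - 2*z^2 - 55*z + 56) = (z - 6)/(z - 1)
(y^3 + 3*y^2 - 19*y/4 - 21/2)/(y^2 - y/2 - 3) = y + 7/2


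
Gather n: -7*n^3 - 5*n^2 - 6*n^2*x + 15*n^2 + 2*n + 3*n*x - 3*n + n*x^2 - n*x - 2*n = -7*n^3 + n^2*(10 - 6*x) + n*(x^2 + 2*x - 3)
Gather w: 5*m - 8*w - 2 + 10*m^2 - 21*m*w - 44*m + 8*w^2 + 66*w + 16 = 10*m^2 - 39*m + 8*w^2 + w*(58 - 21*m) + 14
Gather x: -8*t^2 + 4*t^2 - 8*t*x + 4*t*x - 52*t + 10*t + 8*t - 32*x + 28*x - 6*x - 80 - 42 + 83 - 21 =-4*t^2 - 34*t + x*(-4*t - 10) - 60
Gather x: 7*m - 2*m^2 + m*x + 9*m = -2*m^2 + m*x + 16*m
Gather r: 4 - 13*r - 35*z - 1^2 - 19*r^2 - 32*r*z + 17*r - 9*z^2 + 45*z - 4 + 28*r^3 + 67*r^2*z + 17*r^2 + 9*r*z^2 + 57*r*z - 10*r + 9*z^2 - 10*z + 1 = 28*r^3 + r^2*(67*z - 2) + r*(9*z^2 + 25*z - 6)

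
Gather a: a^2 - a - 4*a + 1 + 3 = a^2 - 5*a + 4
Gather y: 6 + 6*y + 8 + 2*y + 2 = 8*y + 16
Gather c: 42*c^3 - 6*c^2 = 42*c^3 - 6*c^2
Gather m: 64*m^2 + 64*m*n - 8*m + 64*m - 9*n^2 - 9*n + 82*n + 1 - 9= 64*m^2 + m*(64*n + 56) - 9*n^2 + 73*n - 8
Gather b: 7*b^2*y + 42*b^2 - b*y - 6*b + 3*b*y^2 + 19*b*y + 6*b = b^2*(7*y + 42) + b*(3*y^2 + 18*y)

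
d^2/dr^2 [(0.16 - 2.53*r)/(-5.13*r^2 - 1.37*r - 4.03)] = ((2.53*r - 0.16)*(10.26*r + 1.37)*(20.52*r + 2.74) - (77.8734*r + 5.2906)*(5.13*r^2 + 1.37*r + 4.03))/(5.13*r^2 + 1.37*r + 4.03)^3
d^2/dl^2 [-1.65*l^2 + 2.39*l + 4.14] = -3.30000000000000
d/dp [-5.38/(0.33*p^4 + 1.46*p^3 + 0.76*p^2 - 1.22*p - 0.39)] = (7.1016*p^3 + 23.5644*p^2 + 8.1776*p - 6.5636)/(0.33*p^4 + 1.46*p^3 + 0.76*p^2 - 1.22*p - 0.39)^2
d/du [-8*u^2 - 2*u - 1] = -16*u - 2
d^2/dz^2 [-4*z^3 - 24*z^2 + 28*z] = -24*z - 48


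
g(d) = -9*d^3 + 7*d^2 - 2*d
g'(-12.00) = -4058.00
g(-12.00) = 16584.00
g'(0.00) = -2.00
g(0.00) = 0.00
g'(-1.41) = -75.42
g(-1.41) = 41.97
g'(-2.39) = -189.69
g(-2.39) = 167.63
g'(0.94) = -12.70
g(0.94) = -3.17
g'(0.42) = -0.88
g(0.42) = -0.27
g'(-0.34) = -9.88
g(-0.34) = 1.84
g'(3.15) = -225.81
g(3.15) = -218.15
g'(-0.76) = -28.24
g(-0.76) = 9.51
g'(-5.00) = -747.00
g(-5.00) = 1310.00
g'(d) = -27*d^2 + 14*d - 2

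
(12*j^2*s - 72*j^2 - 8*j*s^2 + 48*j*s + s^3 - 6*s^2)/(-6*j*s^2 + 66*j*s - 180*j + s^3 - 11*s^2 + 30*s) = (-2*j + s)/(s - 5)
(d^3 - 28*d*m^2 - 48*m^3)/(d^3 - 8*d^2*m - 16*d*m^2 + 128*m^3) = (d^2 - 4*d*m - 12*m^2)/(d^2 - 12*d*m + 32*m^2)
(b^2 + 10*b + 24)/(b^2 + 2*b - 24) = (b + 4)/(b - 4)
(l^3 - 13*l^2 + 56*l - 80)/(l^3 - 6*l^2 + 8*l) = (l^2 - 9*l + 20)/(l*(l - 2))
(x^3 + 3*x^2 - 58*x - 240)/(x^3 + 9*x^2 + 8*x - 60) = (x - 8)/(x - 2)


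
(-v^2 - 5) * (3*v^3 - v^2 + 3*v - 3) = -3*v^5 + v^4 - 18*v^3 + 8*v^2 - 15*v + 15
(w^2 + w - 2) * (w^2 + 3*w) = w^4 + 4*w^3 + w^2 - 6*w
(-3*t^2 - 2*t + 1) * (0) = 0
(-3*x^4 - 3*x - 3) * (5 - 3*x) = 9*x^5 - 15*x^4 + 9*x^2 - 6*x - 15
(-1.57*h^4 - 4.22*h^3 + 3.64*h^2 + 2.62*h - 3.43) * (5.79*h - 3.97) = -9.0903*h^5 - 18.2009*h^4 + 37.829*h^3 + 0.718999999999999*h^2 - 30.2611*h + 13.6171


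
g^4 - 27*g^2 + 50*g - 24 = (g - 4)*(g - 1)^2*(g + 6)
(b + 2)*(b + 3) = b^2 + 5*b + 6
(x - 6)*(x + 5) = x^2 - x - 30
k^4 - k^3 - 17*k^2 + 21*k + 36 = (k - 3)^2*(k + 1)*(k + 4)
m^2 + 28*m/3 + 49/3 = (m + 7/3)*(m + 7)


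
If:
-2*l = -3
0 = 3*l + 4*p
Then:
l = 3/2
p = -9/8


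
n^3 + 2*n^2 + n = n*(n + 1)^2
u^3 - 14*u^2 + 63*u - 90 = (u - 6)*(u - 5)*(u - 3)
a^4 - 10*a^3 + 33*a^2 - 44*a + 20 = (a - 5)*(a - 2)^2*(a - 1)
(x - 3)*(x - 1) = x^2 - 4*x + 3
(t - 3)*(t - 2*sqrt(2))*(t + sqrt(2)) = t^3 - 3*t^2 - sqrt(2)*t^2 - 4*t + 3*sqrt(2)*t + 12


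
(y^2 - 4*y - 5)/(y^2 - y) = (y^2 - 4*y - 5)/(y*(y - 1))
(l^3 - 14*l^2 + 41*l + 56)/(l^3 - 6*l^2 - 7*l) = (l - 8)/l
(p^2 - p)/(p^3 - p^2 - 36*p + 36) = p/(p^2 - 36)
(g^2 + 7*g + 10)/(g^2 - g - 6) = (g + 5)/(g - 3)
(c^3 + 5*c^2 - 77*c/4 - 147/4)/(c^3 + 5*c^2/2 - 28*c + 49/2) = (c + 3/2)/(c - 1)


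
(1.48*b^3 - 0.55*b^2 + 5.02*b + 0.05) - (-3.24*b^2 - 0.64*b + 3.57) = 1.48*b^3 + 2.69*b^2 + 5.66*b - 3.52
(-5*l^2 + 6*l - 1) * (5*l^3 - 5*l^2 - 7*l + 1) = -25*l^5 + 55*l^4 - 42*l^2 + 13*l - 1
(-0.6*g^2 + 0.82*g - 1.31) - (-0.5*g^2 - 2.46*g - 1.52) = -0.1*g^2 + 3.28*g + 0.21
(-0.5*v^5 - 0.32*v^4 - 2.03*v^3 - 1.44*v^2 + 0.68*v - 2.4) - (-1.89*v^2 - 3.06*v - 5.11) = -0.5*v^5 - 0.32*v^4 - 2.03*v^3 + 0.45*v^2 + 3.74*v + 2.71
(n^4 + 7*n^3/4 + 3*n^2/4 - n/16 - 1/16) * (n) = n^5 + 7*n^4/4 + 3*n^3/4 - n^2/16 - n/16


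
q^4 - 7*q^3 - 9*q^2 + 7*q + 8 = (q - 8)*(q - 1)*(q + 1)^2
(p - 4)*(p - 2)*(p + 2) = p^3 - 4*p^2 - 4*p + 16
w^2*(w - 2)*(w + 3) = w^4 + w^3 - 6*w^2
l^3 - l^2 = l^2*(l - 1)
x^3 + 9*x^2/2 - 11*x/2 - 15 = (x - 2)*(x + 3/2)*(x + 5)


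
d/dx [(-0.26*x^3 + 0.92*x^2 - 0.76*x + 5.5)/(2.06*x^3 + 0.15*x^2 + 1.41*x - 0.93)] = (-1.9342*x^4 + 2.398*x^3 - 31.8534*x^2 - 3.3612*x - 7.0482)/(4.2436*x^6 + 0.618*x^5 + 5.8317*x^4 - 3.4086*x^3 + 1.7091*x^2 - 2.6226*x + 0.8649)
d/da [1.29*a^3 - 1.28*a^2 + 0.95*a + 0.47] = 3.87*a^2 - 2.56*a + 0.95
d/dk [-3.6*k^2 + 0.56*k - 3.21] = 0.56 - 7.2*k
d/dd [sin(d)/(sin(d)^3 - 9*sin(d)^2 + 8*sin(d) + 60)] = (-2*sin(d)^3 + 9*sin(d)^2 + 60)*cos(d)/((sin(d) - 6)^2*(sin(d) - 5)^2*(sin(d) + 2)^2)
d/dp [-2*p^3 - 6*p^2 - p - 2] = -6*p^2 - 12*p - 1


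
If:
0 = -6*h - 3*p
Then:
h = -p/2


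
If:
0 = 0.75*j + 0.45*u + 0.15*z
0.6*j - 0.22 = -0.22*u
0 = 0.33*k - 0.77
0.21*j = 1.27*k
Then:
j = 14.11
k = 2.33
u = -37.48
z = 41.90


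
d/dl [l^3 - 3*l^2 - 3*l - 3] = 3*l^2 - 6*l - 3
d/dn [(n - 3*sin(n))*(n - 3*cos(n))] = -3*sqrt(2)*n*cos(n + pi/4) + 2*n - 3*sqrt(2)*sin(n + pi/4) + 9*cos(2*n)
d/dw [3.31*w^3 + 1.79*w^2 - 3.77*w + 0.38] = 9.93*w^2 + 3.58*w - 3.77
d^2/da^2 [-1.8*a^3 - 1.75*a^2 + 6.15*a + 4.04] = -10.8*a - 3.5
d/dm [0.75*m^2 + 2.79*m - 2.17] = 1.5*m + 2.79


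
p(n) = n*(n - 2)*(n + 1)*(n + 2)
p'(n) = n*(n - 2)*(n + 1) + n*(n - 2)*(n + 2) + n*(n + 1)*(n + 2) + (n - 2)*(n + 1)*(n + 2) = 4*n^3 + 3*n^2 - 8*n - 4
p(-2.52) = 9.00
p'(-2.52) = -28.80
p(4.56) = 425.78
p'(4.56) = 401.18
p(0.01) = -0.04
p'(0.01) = -4.08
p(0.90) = -5.45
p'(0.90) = -5.85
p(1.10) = -6.44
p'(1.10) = -3.85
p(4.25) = 313.77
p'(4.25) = 323.25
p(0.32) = -1.65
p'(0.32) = -6.12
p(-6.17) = 1086.76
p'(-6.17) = -779.97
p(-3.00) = 30.00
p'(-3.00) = -61.00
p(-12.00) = 18480.00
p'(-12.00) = -6388.00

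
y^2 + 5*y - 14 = (y - 2)*(y + 7)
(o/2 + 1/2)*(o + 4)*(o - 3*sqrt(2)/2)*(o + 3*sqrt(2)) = o^4/2 + 3*sqrt(2)*o^3/4 + 5*o^3/2 - 5*o^2/2 + 15*sqrt(2)*o^2/4 - 45*o/2 + 3*sqrt(2)*o - 18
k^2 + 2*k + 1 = (k + 1)^2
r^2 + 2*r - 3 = (r - 1)*(r + 3)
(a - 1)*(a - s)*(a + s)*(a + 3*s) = a^4 + 3*a^3*s - a^3 - a^2*s^2 - 3*a^2*s - 3*a*s^3 + a*s^2 + 3*s^3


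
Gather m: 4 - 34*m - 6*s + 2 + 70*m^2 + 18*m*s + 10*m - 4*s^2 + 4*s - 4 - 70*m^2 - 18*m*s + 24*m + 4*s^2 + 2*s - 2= 0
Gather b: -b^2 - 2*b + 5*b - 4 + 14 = -b^2 + 3*b + 10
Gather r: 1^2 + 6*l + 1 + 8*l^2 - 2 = 8*l^2 + 6*l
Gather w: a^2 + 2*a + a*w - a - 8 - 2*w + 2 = a^2 + a + w*(a - 2) - 6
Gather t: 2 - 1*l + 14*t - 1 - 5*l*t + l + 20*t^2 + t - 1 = 20*t^2 + t*(15 - 5*l)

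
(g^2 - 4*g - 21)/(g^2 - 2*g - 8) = (-g^2 + 4*g + 21)/(-g^2 + 2*g + 8)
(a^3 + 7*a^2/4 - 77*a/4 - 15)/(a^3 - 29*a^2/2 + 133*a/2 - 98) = (4*a^2 + 23*a + 15)/(2*(2*a^2 - 21*a + 49))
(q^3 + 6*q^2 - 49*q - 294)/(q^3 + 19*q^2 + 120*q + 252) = (q - 7)/(q + 6)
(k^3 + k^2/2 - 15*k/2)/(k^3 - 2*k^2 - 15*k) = (k - 5/2)/(k - 5)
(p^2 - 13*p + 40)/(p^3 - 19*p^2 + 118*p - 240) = 1/(p - 6)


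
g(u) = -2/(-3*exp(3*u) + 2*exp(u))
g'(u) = -2*(9*exp(3*u) - 2*exp(u))/(-3*exp(3*u) + 2*exp(u))^2 = 2*(2 - 9*exp(2*u))*exp(-u)/(3*exp(2*u) - 2)^2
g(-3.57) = -35.56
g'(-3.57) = 35.47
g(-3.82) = -45.64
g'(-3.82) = 45.57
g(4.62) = 0.00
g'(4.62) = -0.00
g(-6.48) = -651.97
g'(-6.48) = 651.97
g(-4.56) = -95.60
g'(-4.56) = 95.57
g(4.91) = 0.00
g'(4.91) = -0.00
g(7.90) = 0.00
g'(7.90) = -0.00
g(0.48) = 0.21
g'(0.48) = -0.78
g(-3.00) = -20.16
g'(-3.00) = 20.01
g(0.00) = 2.00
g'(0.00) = -14.00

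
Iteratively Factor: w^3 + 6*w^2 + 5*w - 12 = (w + 3)*(w^2 + 3*w - 4) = (w - 1)*(w + 3)*(w + 4)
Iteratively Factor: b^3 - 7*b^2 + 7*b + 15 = (b - 3)*(b^2 - 4*b - 5) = (b - 5)*(b - 3)*(b + 1)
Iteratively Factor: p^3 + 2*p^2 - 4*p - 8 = (p + 2)*(p^2 - 4) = (p + 2)^2*(p - 2)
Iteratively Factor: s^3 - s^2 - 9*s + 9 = (s + 3)*(s^2 - 4*s + 3) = (s - 3)*(s + 3)*(s - 1)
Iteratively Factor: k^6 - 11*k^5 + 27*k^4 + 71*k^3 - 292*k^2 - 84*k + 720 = (k - 3)*(k^5 - 8*k^4 + 3*k^3 + 80*k^2 - 52*k - 240) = (k - 3)*(k + 2)*(k^4 - 10*k^3 + 23*k^2 + 34*k - 120) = (k - 4)*(k - 3)*(k + 2)*(k^3 - 6*k^2 - k + 30) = (k - 5)*(k - 4)*(k - 3)*(k + 2)*(k^2 - k - 6) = (k - 5)*(k - 4)*(k - 3)*(k + 2)^2*(k - 3)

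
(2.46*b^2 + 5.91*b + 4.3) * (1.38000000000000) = 3.3948*b^2 + 8.1558*b + 5.934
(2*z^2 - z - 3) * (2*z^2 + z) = 4*z^4 - 7*z^2 - 3*z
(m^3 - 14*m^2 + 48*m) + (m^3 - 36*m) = 2*m^3 - 14*m^2 + 12*m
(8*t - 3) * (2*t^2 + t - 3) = 16*t^3 + 2*t^2 - 27*t + 9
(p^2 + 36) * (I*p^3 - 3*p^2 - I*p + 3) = I*p^5 - 3*p^4 + 35*I*p^3 - 105*p^2 - 36*I*p + 108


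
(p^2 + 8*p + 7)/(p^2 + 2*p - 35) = (p + 1)/(p - 5)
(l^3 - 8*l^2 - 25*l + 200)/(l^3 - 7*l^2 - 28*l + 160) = (l - 5)/(l - 4)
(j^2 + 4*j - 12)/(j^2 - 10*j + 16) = (j + 6)/(j - 8)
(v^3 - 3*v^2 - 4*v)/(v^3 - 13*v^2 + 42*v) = (v^2 - 3*v - 4)/(v^2 - 13*v + 42)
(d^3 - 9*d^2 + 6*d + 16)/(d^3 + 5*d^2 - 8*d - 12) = (d - 8)/(d + 6)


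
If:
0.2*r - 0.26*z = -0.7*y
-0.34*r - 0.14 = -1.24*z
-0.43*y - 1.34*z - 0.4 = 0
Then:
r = -1.97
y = 0.40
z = -0.43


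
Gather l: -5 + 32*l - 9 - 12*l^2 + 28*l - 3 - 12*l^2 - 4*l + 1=-24*l^2 + 56*l - 16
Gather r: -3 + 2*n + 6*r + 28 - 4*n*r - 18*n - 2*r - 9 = -16*n + r*(4 - 4*n) + 16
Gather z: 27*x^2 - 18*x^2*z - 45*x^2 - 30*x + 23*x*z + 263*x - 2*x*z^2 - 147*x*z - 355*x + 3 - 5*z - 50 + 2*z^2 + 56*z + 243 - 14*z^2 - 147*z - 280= -18*x^2 - 122*x + z^2*(-2*x - 12) + z*(-18*x^2 - 124*x - 96) - 84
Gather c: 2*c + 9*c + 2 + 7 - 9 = 11*c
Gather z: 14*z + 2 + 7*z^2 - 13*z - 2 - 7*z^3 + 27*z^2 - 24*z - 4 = -7*z^3 + 34*z^2 - 23*z - 4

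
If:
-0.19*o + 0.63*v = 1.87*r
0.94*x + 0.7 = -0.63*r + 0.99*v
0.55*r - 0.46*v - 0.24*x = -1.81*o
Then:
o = 0.321947036284994*x + 0.13915639314864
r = 0.365540265727993*x + 0.285220491232633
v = 1.18211148223094*x + 0.888574656036928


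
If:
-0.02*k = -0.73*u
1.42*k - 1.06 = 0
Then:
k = 0.75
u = 0.02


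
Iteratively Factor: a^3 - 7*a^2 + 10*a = (a - 2)*(a^2 - 5*a) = (a - 5)*(a - 2)*(a)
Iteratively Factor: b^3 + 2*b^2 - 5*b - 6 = (b - 2)*(b^2 + 4*b + 3) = (b - 2)*(b + 1)*(b + 3)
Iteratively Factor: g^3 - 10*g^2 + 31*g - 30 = (g - 2)*(g^2 - 8*g + 15) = (g - 5)*(g - 2)*(g - 3)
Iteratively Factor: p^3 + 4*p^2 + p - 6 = (p + 2)*(p^2 + 2*p - 3) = (p - 1)*(p + 2)*(p + 3)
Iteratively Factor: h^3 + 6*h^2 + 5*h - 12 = (h + 3)*(h^2 + 3*h - 4) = (h - 1)*(h + 3)*(h + 4)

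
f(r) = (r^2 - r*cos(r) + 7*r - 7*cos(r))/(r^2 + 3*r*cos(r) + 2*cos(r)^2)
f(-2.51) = -0.56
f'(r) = (r*sin(r) + 2*r + 7*sin(r) - cos(r) + 7)/(r^2 + 3*r*cos(r) + 2*cos(r)^2) + (r^2 - r*cos(r) + 7*r - 7*cos(r))*(3*r*sin(r) - 2*r + 4*sin(r)*cos(r) - 3*cos(r))/(r^2 + 3*r*cos(r) + 2*cos(r)^2)^2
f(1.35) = 3.37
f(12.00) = 1.21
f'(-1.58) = -11.13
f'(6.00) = -0.19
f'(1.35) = 8.02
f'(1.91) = 16.84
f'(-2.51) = -0.55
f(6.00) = 1.19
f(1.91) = 10.18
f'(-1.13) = -608.94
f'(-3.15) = -0.09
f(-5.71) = -0.43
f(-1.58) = -3.35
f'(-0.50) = 107.75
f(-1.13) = -46.96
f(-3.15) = -0.39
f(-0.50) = -18.89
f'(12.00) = -0.21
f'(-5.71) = -0.26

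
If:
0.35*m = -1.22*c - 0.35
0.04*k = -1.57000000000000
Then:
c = -0.286885245901639*m - 0.286885245901639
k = -39.25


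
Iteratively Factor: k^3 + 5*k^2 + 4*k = (k + 4)*(k^2 + k) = k*(k + 4)*(k + 1)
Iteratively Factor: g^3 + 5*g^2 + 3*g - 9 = (g - 1)*(g^2 + 6*g + 9) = (g - 1)*(g + 3)*(g + 3)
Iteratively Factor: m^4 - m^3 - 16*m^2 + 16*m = (m - 4)*(m^3 + 3*m^2 - 4*m) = m*(m - 4)*(m^2 + 3*m - 4) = m*(m - 4)*(m + 4)*(m - 1)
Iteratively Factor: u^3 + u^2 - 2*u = (u - 1)*(u^2 + 2*u) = (u - 1)*(u + 2)*(u)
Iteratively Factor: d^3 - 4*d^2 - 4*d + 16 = (d + 2)*(d^2 - 6*d + 8) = (d - 4)*(d + 2)*(d - 2)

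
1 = 1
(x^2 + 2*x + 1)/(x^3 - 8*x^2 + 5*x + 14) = (x + 1)/(x^2 - 9*x + 14)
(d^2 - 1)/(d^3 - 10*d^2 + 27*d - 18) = (d + 1)/(d^2 - 9*d + 18)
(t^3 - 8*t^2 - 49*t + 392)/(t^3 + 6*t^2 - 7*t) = (t^2 - 15*t + 56)/(t*(t - 1))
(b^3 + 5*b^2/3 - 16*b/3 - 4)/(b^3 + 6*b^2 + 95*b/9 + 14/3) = 3*(b - 2)/(3*b + 7)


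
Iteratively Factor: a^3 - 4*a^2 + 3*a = (a)*(a^2 - 4*a + 3) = a*(a - 1)*(a - 3)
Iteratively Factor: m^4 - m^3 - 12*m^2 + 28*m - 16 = (m - 2)*(m^3 + m^2 - 10*m + 8) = (m - 2)^2*(m^2 + 3*m - 4) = (m - 2)^2*(m - 1)*(m + 4)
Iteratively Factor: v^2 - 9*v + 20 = (v - 5)*(v - 4)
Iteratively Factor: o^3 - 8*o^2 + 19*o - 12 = (o - 1)*(o^2 - 7*o + 12) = (o - 3)*(o - 1)*(o - 4)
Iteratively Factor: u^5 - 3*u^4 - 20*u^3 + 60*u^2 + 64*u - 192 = (u + 4)*(u^4 - 7*u^3 + 8*u^2 + 28*u - 48) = (u - 4)*(u + 4)*(u^3 - 3*u^2 - 4*u + 12) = (u - 4)*(u + 2)*(u + 4)*(u^2 - 5*u + 6) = (u - 4)*(u - 3)*(u + 2)*(u + 4)*(u - 2)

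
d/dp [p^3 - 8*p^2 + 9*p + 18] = 3*p^2 - 16*p + 9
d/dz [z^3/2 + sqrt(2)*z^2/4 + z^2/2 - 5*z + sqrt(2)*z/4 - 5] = 3*z^2/2 + sqrt(2)*z/2 + z - 5 + sqrt(2)/4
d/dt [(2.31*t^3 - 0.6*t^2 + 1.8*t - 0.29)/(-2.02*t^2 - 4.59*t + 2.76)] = (-4.6662*t^4 - 21.2058*t^3 + 25.5168*t^2 - 4.4836*t + 3.6369)/(4.0804*t^4 + 18.5436*t^3 + 9.9177*t^2 - 25.3368*t + 7.6176)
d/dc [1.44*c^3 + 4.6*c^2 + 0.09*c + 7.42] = 4.32*c^2 + 9.2*c + 0.09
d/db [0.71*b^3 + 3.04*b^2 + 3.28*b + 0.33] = 2.13*b^2 + 6.08*b + 3.28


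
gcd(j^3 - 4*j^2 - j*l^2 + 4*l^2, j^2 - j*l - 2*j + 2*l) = j - l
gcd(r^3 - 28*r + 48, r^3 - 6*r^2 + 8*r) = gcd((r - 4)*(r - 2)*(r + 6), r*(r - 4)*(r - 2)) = r^2 - 6*r + 8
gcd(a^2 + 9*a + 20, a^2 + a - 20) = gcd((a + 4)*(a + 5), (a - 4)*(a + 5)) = a + 5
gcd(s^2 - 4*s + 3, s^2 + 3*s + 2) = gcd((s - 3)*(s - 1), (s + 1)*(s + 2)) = 1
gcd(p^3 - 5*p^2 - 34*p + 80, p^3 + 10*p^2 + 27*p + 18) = 1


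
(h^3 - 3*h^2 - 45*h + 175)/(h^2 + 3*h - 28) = (h^2 - 10*h + 25)/(h - 4)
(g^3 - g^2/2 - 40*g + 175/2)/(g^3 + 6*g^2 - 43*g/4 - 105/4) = 2*(g - 5)/(2*g + 3)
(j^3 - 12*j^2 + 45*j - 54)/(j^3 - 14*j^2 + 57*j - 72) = (j - 6)/(j - 8)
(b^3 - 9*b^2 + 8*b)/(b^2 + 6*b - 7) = b*(b - 8)/(b + 7)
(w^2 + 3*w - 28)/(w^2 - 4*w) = (w + 7)/w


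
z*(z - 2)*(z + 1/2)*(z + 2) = z^4 + z^3/2 - 4*z^2 - 2*z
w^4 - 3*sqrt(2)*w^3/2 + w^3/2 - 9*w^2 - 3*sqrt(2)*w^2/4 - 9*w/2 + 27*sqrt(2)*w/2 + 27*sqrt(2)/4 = (w - 3)*(w + 1/2)*(w + 3)*(w - 3*sqrt(2)/2)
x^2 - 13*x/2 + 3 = (x - 6)*(x - 1/2)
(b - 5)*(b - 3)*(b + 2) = b^3 - 6*b^2 - b + 30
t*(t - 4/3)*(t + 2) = t^3 + 2*t^2/3 - 8*t/3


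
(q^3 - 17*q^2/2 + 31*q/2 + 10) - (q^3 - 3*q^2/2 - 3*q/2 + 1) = -7*q^2 + 17*q + 9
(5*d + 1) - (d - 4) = 4*d + 5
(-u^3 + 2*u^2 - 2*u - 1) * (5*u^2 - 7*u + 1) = -5*u^5 + 17*u^4 - 25*u^3 + 11*u^2 + 5*u - 1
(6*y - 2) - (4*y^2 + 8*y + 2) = -4*y^2 - 2*y - 4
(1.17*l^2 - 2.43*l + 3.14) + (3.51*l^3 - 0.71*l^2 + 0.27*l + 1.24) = 3.51*l^3 + 0.46*l^2 - 2.16*l + 4.38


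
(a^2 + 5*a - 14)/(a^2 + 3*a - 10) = (a + 7)/(a + 5)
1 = 1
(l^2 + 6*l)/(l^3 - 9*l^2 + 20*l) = (l + 6)/(l^2 - 9*l + 20)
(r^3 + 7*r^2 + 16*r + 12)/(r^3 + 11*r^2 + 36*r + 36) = (r + 2)/(r + 6)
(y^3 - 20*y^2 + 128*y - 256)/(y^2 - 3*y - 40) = (y^2 - 12*y + 32)/(y + 5)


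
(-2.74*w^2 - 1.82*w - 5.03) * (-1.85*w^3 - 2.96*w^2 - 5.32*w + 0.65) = 5.069*w^5 + 11.4774*w^4 + 29.2695*w^3 + 22.7902*w^2 + 25.5766*w - 3.2695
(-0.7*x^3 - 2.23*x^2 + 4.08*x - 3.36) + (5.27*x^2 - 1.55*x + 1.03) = -0.7*x^3 + 3.04*x^2 + 2.53*x - 2.33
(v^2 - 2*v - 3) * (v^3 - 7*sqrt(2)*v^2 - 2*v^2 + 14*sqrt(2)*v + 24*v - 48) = v^5 - 7*sqrt(2)*v^4 - 4*v^4 + 25*v^3 + 28*sqrt(2)*v^3 - 90*v^2 - 7*sqrt(2)*v^2 - 42*sqrt(2)*v + 24*v + 144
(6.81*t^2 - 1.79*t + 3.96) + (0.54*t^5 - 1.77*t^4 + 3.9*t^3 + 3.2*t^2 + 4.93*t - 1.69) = 0.54*t^5 - 1.77*t^4 + 3.9*t^3 + 10.01*t^2 + 3.14*t + 2.27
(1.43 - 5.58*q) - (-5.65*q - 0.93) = 0.0700000000000003*q + 2.36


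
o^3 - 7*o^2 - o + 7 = (o - 7)*(o - 1)*(o + 1)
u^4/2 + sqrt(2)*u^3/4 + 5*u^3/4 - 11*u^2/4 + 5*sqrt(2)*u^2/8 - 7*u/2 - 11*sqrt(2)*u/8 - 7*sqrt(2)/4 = (u - 2)*(u + 7/2)*(sqrt(2)*u/2 + 1/2)*(sqrt(2)*u/2 + sqrt(2)/2)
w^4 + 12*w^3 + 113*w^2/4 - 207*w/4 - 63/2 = (w - 3/2)*(w + 1/2)*(w + 6)*(w + 7)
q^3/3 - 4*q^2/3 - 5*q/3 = q*(q/3 + 1/3)*(q - 5)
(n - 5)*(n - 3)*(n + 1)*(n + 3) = n^4 - 4*n^3 - 14*n^2 + 36*n + 45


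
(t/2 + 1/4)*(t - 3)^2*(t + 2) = t^4/2 - 7*t^3/4 - 5*t^2/2 + 33*t/4 + 9/2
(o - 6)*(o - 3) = o^2 - 9*o + 18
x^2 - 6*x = x*(x - 6)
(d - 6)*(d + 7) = d^2 + d - 42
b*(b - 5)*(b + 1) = b^3 - 4*b^2 - 5*b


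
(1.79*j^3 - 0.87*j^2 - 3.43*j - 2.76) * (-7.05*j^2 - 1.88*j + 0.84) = -12.6195*j^5 + 2.7683*j^4 + 27.3207*j^3 + 25.1756*j^2 + 2.3076*j - 2.3184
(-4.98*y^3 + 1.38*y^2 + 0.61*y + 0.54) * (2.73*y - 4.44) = -13.5954*y^4 + 25.8786*y^3 - 4.4619*y^2 - 1.2342*y - 2.3976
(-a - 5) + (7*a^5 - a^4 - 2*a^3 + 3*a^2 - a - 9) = 7*a^5 - a^4 - 2*a^3 + 3*a^2 - 2*a - 14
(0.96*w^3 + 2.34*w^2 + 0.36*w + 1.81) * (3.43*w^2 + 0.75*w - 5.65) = 3.2928*w^5 + 8.7462*w^4 - 2.4342*w^3 - 6.7427*w^2 - 0.6765*w - 10.2265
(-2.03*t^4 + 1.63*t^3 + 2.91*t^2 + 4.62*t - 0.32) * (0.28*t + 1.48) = -0.5684*t^5 - 2.548*t^4 + 3.2272*t^3 + 5.6004*t^2 + 6.748*t - 0.4736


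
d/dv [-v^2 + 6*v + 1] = 6 - 2*v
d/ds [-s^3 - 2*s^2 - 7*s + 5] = -3*s^2 - 4*s - 7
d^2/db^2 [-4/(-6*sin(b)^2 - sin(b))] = 4*(-144*sin(b) - 18 + 215/sin(b) + 36/sin(b)^2 + 2/sin(b)^3)/(6*sin(b) + 1)^3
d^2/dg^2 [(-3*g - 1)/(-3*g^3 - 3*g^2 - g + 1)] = 2*((3*g + 1)*(9*g^2 + 6*g + 1)^2 - 3*(9*g^2 + 6*g + (3*g + 1)^2 + 1)*(3*g^3 + 3*g^2 + g - 1))/(3*g^3 + 3*g^2 + g - 1)^3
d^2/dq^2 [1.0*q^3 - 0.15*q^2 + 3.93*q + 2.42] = 6.0*q - 0.3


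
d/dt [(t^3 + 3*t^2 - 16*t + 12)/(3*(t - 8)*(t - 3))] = (t^4 - 22*t^3 + 55*t^2 + 120*t - 252)/(3*(t^4 - 22*t^3 + 169*t^2 - 528*t + 576))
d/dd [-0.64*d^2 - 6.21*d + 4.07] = -1.28*d - 6.21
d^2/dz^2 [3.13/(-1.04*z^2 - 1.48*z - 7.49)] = (6.770816*z^2 + 9.635392*z - 3.13*(2.08*z + 1.48)*(4.16*z + 2.96) + 48.762896)/(1.04*z^2 + 1.48*z + 7.49)^3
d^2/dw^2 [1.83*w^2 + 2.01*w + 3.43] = 3.66000000000000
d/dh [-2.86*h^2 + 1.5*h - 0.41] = 1.5 - 5.72*h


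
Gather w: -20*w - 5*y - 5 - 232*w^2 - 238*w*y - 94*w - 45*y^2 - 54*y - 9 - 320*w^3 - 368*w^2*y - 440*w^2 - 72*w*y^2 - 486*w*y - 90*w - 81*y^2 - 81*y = -320*w^3 + w^2*(-368*y - 672) + w*(-72*y^2 - 724*y - 204) - 126*y^2 - 140*y - 14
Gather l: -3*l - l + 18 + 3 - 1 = 20 - 4*l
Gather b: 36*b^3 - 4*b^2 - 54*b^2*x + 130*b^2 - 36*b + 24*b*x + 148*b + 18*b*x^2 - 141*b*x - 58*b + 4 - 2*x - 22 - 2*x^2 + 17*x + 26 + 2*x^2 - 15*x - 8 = 36*b^3 + b^2*(126 - 54*x) + b*(18*x^2 - 117*x + 54)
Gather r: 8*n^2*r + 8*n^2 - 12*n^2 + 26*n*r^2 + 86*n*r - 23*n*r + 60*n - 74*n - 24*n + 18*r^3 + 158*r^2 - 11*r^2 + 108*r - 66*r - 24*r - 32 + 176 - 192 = -4*n^2 - 38*n + 18*r^3 + r^2*(26*n + 147) + r*(8*n^2 + 63*n + 18) - 48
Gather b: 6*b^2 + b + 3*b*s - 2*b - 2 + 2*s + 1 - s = 6*b^2 + b*(3*s - 1) + s - 1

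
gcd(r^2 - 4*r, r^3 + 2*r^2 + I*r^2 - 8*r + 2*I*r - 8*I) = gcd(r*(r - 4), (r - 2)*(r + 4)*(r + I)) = 1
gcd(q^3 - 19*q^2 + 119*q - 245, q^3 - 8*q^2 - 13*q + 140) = q^2 - 12*q + 35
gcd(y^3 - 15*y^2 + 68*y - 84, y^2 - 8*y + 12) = y^2 - 8*y + 12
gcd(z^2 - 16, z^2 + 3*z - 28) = z - 4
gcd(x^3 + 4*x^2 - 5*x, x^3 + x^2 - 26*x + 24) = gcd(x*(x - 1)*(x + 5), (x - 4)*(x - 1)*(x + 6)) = x - 1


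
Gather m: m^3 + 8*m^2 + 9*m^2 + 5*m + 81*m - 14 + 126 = m^3 + 17*m^2 + 86*m + 112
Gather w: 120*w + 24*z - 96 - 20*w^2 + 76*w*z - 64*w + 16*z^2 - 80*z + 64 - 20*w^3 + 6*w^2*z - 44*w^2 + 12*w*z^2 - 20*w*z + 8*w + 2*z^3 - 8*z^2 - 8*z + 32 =-20*w^3 + w^2*(6*z - 64) + w*(12*z^2 + 56*z + 64) + 2*z^3 + 8*z^2 - 64*z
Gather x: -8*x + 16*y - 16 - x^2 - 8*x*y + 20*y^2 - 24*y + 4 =-x^2 + x*(-8*y - 8) + 20*y^2 - 8*y - 12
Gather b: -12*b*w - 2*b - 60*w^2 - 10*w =b*(-12*w - 2) - 60*w^2 - 10*w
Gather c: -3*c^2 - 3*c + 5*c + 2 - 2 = -3*c^2 + 2*c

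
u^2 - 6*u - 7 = (u - 7)*(u + 1)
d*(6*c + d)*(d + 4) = 6*c*d^2 + 24*c*d + d^3 + 4*d^2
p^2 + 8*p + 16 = (p + 4)^2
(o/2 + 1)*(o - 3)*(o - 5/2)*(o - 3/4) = o^4/2 - 17*o^3/8 - 7*o^2/16 + 141*o/16 - 45/8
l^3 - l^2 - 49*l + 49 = (l - 7)*(l - 1)*(l + 7)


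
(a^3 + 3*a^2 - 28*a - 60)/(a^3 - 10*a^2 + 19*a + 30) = (a^2 + 8*a + 12)/(a^2 - 5*a - 6)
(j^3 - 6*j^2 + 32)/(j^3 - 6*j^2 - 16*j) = (j^2 - 8*j + 16)/(j*(j - 8))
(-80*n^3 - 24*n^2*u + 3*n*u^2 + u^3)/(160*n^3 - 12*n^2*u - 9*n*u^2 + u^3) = (4*n + u)/(-8*n + u)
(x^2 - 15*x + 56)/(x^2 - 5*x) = (x^2 - 15*x + 56)/(x*(x - 5))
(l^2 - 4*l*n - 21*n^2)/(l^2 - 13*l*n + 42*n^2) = (l + 3*n)/(l - 6*n)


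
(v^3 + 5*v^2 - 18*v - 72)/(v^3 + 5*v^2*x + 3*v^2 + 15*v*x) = (v^2 + 2*v - 24)/(v*(v + 5*x))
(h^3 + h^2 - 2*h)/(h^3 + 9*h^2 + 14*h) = (h - 1)/(h + 7)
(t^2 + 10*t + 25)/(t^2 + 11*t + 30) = (t + 5)/(t + 6)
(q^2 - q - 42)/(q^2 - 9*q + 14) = (q + 6)/(q - 2)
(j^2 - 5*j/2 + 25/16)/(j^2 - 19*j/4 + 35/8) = (4*j - 5)/(2*(2*j - 7))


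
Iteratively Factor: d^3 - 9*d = (d + 3)*(d^2 - 3*d) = (d - 3)*(d + 3)*(d)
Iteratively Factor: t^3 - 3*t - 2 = (t + 1)*(t^2 - t - 2) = (t + 1)^2*(t - 2)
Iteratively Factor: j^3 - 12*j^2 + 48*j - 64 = (j - 4)*(j^2 - 8*j + 16) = (j - 4)^2*(j - 4)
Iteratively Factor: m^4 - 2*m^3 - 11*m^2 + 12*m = (m + 3)*(m^3 - 5*m^2 + 4*m) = m*(m + 3)*(m^2 - 5*m + 4) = m*(m - 1)*(m + 3)*(m - 4)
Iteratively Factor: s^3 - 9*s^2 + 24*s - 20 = (s - 2)*(s^2 - 7*s + 10) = (s - 5)*(s - 2)*(s - 2)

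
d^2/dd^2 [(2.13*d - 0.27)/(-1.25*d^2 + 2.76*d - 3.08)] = (-(2.13*d - 0.27)*(2.5*d - 2.76)*(5.0*d - 5.52) + (15.975*d - 12.4326)*(1.25*d^2 - 2.76*d + 3.08))/(1.25*d^2 - 2.76*d + 3.08)^3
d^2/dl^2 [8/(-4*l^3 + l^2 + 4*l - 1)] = 16*((12*l - 1)*(4*l^3 - l^2 - 4*l + 1) - 4*(-6*l^2 + l + 2)^2)/(4*l^3 - l^2 - 4*l + 1)^3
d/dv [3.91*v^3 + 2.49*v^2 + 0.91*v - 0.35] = 11.73*v^2 + 4.98*v + 0.91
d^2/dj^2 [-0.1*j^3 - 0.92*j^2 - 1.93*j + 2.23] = -0.6*j - 1.84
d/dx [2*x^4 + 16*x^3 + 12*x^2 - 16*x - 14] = 8*x^3 + 48*x^2 + 24*x - 16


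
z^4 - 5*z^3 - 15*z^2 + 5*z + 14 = (z - 7)*(z - 1)*(z + 1)*(z + 2)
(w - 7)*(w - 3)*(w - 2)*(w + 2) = w^4 - 10*w^3 + 17*w^2 + 40*w - 84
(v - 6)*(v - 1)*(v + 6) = v^3 - v^2 - 36*v + 36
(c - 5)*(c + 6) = c^2 + c - 30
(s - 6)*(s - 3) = s^2 - 9*s + 18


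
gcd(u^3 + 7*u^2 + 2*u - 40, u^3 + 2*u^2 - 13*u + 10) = u^2 + 3*u - 10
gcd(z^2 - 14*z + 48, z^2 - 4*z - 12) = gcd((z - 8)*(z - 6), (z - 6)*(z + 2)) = z - 6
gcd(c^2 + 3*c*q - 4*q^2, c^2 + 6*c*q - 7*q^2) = -c + q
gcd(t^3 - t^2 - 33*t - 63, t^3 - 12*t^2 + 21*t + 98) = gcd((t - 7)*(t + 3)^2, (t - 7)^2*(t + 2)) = t - 7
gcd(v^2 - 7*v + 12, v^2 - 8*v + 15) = v - 3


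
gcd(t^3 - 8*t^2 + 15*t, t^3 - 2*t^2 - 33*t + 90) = t^2 - 8*t + 15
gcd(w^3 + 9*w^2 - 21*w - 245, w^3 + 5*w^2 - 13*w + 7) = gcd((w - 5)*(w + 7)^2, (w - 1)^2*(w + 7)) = w + 7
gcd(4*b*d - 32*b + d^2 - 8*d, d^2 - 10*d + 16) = d - 8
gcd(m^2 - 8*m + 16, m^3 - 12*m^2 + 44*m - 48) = m - 4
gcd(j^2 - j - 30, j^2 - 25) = j + 5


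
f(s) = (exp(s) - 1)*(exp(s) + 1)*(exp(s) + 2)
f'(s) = (exp(s) - 1)*(exp(s) + 1)*exp(s) + (exp(s) - 1)*(exp(s) + 2)*exp(s) + (exp(s) + 1)*(exp(s) + 2)*exp(s) = (3*exp(2*s) + 4*exp(s) - 1)*exp(s)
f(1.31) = 72.67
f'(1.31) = 203.96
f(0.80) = 16.70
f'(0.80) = 50.66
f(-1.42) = -2.11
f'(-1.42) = 0.03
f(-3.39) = -2.03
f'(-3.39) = -0.03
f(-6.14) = -2.00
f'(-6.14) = -0.00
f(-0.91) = -2.01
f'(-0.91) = 0.44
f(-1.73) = -2.11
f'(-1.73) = -0.03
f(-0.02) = -0.12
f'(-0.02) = 5.69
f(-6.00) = -2.00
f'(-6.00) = 0.00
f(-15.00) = -2.00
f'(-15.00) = 0.00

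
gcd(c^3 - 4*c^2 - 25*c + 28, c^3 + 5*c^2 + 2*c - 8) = c^2 + 3*c - 4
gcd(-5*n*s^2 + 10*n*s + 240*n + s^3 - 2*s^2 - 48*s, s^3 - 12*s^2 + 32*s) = s - 8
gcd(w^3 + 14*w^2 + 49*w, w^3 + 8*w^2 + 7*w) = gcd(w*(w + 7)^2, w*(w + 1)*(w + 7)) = w^2 + 7*w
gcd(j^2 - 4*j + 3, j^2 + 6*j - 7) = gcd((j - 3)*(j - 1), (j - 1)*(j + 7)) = j - 1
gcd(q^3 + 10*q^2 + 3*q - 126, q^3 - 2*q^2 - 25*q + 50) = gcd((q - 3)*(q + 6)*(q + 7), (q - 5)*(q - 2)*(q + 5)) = 1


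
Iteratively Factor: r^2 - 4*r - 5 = (r + 1)*(r - 5)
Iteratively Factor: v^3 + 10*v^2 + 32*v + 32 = (v + 2)*(v^2 + 8*v + 16) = (v + 2)*(v + 4)*(v + 4)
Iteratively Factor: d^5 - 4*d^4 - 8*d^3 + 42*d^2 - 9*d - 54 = (d - 2)*(d^4 - 2*d^3 - 12*d^2 + 18*d + 27) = (d - 3)*(d - 2)*(d^3 + d^2 - 9*d - 9) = (d - 3)*(d - 2)*(d + 3)*(d^2 - 2*d - 3) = (d - 3)^2*(d - 2)*(d + 3)*(d + 1)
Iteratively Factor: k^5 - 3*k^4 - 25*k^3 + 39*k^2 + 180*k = (k + 3)*(k^4 - 6*k^3 - 7*k^2 + 60*k) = (k - 4)*(k + 3)*(k^3 - 2*k^2 - 15*k) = (k - 4)*(k + 3)^2*(k^2 - 5*k) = (k - 5)*(k - 4)*(k + 3)^2*(k)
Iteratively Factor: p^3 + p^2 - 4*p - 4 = (p - 2)*(p^2 + 3*p + 2) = (p - 2)*(p + 1)*(p + 2)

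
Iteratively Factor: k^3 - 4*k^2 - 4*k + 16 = (k - 2)*(k^2 - 2*k - 8) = (k - 4)*(k - 2)*(k + 2)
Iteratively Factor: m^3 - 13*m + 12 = (m + 4)*(m^2 - 4*m + 3) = (m - 1)*(m + 4)*(m - 3)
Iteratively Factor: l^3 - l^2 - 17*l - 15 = (l + 1)*(l^2 - 2*l - 15) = (l - 5)*(l + 1)*(l + 3)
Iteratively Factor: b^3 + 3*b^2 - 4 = (b + 2)*(b^2 + b - 2) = (b + 2)^2*(b - 1)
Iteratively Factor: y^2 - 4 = (y + 2)*(y - 2)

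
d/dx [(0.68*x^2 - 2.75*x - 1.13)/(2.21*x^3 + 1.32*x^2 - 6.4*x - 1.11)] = (-1.5028*x^4 + 12.155*x^3 + 6.7699*x^2 + 1.4736*x - 4.1795)/(4.8841*x^6 + 5.8344*x^5 - 26.5456*x^4 - 21.8022*x^3 + 38.0296*x^2 + 14.208*x + 1.2321)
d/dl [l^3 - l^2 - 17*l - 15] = 3*l^2 - 2*l - 17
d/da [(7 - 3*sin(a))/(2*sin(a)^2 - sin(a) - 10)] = (6*sin(a)^2 - 28*sin(a) + 37)*cos(a)/(sin(a) + cos(2*a) + 9)^2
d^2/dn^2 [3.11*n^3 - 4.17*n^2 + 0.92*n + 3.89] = 18.66*n - 8.34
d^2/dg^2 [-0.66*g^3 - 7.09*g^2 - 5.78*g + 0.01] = -3.96*g - 14.18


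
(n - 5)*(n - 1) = n^2 - 6*n + 5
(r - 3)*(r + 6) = r^2 + 3*r - 18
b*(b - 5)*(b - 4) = b^3 - 9*b^2 + 20*b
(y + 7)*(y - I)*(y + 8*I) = y^3 + 7*y^2 + 7*I*y^2 + 8*y + 49*I*y + 56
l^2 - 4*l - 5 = (l - 5)*(l + 1)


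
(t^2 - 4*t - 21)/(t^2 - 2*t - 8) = (-t^2 + 4*t + 21)/(-t^2 + 2*t + 8)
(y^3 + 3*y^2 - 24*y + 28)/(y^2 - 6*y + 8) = (y^2 + 5*y - 14)/(y - 4)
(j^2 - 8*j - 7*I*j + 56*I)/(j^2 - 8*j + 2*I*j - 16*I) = (j - 7*I)/(j + 2*I)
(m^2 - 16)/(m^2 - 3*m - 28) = (m - 4)/(m - 7)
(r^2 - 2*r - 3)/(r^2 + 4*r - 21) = (r + 1)/(r + 7)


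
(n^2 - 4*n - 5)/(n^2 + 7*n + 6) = (n - 5)/(n + 6)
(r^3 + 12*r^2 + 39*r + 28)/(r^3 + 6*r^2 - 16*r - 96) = (r^2 + 8*r + 7)/(r^2 + 2*r - 24)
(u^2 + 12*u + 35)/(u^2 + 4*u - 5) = (u + 7)/(u - 1)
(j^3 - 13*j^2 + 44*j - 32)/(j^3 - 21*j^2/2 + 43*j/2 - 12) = 2*(j - 4)/(2*j - 3)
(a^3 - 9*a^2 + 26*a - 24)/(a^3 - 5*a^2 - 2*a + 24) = (a - 2)/(a + 2)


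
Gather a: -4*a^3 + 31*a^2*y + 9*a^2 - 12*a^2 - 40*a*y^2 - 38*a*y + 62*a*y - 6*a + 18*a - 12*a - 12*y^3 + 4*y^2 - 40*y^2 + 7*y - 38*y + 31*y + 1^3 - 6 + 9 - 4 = -4*a^3 + a^2*(31*y - 3) + a*(-40*y^2 + 24*y) - 12*y^3 - 36*y^2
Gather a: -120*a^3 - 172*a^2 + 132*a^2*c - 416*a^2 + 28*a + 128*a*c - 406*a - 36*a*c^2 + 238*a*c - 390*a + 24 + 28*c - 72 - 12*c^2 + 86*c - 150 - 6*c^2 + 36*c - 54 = -120*a^3 + a^2*(132*c - 588) + a*(-36*c^2 + 366*c - 768) - 18*c^2 + 150*c - 252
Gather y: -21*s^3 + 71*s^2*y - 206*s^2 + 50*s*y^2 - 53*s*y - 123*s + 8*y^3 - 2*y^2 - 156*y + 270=-21*s^3 - 206*s^2 - 123*s + 8*y^3 + y^2*(50*s - 2) + y*(71*s^2 - 53*s - 156) + 270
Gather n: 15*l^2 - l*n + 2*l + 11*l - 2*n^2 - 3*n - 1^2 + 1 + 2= 15*l^2 + 13*l - 2*n^2 + n*(-l - 3) + 2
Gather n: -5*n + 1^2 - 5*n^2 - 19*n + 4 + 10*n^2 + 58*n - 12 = 5*n^2 + 34*n - 7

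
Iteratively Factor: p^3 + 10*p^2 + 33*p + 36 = (p + 3)*(p^2 + 7*p + 12) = (p + 3)*(p + 4)*(p + 3)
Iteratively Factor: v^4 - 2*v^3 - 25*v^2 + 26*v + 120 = (v + 2)*(v^3 - 4*v^2 - 17*v + 60) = (v + 2)*(v + 4)*(v^2 - 8*v + 15) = (v - 5)*(v + 2)*(v + 4)*(v - 3)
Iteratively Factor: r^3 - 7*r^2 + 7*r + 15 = (r + 1)*(r^2 - 8*r + 15) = (r - 3)*(r + 1)*(r - 5)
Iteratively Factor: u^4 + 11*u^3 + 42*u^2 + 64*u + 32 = (u + 1)*(u^3 + 10*u^2 + 32*u + 32) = (u + 1)*(u + 4)*(u^2 + 6*u + 8) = (u + 1)*(u + 4)^2*(u + 2)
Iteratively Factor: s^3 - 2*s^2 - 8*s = (s)*(s^2 - 2*s - 8) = s*(s + 2)*(s - 4)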